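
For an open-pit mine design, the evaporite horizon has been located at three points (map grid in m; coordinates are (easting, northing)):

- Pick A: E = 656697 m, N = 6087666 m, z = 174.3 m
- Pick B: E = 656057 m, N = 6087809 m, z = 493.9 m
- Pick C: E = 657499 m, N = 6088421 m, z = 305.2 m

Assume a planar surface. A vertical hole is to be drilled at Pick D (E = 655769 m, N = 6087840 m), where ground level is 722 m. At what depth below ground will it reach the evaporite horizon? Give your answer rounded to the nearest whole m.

103 m

Let the plane be z = a·E + b·N + c.
Pick B−Pick A: −640a + 143b = 319.6;  Pick C−Pick A: 802a + 755b = 130.9.
Solving gives a = −0.37227716, b = 0.56882951.
Then c = 174.3 − a·656697 − b·6087666 = −3218196.47.
At (655769, 6087840): z_contact = −244127.8 + 3462943.0 − 3218196.47 = 618.7 m.
Depth below ground = 722 − 618.7 = 103 m.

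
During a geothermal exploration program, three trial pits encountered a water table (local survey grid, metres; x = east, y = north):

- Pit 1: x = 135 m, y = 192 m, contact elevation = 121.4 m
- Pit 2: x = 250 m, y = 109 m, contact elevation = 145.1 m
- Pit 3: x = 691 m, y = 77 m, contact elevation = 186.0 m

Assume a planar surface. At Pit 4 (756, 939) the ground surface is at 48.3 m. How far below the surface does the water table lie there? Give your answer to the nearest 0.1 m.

7.6 m

Let the plane be z = a·x + b·y + c.
Pit 2−Pit 1: 115a − 83b = 23.7;  Pit 3−Pit 1: 556a − 115b = 64.6.
Solving gives a = 0.08007, b = −0.17460.
Then c = 121.4 − a·135 − b·192 = 144.11.
At (756, 939): z_contact = 60.54 − 163.94 + 144.11 = 40.70 m.
Depth below ground = 48.3 − 40.70 = 7.6 m.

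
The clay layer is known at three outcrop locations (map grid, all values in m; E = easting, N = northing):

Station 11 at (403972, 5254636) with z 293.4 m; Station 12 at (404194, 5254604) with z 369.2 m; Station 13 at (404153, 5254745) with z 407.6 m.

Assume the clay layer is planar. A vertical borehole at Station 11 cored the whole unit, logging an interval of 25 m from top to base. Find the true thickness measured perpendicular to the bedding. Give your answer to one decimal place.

Let the plane be z = a·E + b·N + c.
Station 12−Station 11: 222a − 32b = 75.8;  Station 13−Station 11: 181a + 109b = 114.2.
Solving gives a = 0.39735, b = 0.38788.
|∇z| = √(a²+b²) = 0.55529, so dip δ = arctan(0.55529) = 29.04°.
True thickness = vertical thickness × cos δ = 25 × cos 29.04° = 21.9 m.

21.9 m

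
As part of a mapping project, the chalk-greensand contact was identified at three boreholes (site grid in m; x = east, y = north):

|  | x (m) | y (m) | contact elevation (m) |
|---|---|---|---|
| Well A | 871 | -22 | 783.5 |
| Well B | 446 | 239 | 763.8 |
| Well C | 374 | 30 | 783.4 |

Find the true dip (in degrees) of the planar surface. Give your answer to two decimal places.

Let the plane be z = a·x + b·y + c.
Well B−Well A: −425a + 261b = −19.7;  Well C−Well A: −497a + 52b = −0.1.
Solving gives a = −0.00928, b = −0.09058.
Gradient magnitude |∇z| = √(a² + b²) = √(0.00009 + 0.00821) = 0.09106.
True dip = arctan(0.09106) = 5.20°, dipping toward N (azimuth ≈ 006°).

5.20°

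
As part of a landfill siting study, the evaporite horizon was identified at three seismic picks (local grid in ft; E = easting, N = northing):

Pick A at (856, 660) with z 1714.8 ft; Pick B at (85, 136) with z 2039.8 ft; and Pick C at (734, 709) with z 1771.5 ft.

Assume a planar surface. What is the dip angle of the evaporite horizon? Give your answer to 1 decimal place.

Two edge vectors: Pick A→Pick B = (-771, -524, 325), Pick A→Pick C = (-122, 49, 56.7).
Normal n = (Pick A→Pick B) × (Pick A→Pick C) = (-45635.8, 4065.7, -101707).
So ∂z/∂E = −n_x/n_z = −0.44870 and ∂z/∂N = −n_y/n_z = 0.03997.
Gradient magnitude |∇z| = √(a² + b²) = √(0.20133 + 0.00160) = 0.45048.
True dip = arctan(0.45048) = 24.3°, dipping toward E (azimuth ≈ 095°).

24.3°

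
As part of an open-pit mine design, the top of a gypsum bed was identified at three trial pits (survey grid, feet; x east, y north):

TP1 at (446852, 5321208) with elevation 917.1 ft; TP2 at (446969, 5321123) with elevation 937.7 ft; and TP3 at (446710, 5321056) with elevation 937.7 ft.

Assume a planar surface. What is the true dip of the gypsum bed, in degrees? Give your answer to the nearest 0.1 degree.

Two edge vectors: TP1→TP2 = (117, -85, 20.6), TP1→TP3 = (-142, -152, 20.6).
Normal n = (TP1→TP2) × (TP1→TP3) = (1380.2, -5335.4, -29854).
So ∂z/∂x = −n_x/n_z = 0.04623 and ∂z/∂y = −n_y/n_z = −0.17872.
Gradient magnitude |∇z| = √(a² + b²) = √(0.00214 + 0.03194) = 0.18460.
True dip = arctan(0.18460) = 10.5°, dipping toward NNW (azimuth ≈ 345°).

10.5°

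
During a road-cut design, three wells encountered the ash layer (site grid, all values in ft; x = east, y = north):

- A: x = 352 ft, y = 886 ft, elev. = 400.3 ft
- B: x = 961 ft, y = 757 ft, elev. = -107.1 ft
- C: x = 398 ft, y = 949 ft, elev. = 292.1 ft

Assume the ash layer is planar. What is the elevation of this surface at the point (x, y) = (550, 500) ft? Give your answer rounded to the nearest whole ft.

566 ft

Two edge vectors: A→B = (609, -129, -507.4), A→C = (46, 63, -108.2).
Normal n = (A→B) × (A→C) = (45924, 42553.4, 44301).
So ∂z/∂x = −n_x/n_z = −1.03664 and ∂z/∂y = −n_y/n_z = −0.96055.
Intercept c from A: 400.3 + 364.90 + 851.05 = 1616.24.
At (550, 500): z = −570.1 − 480.3 + 1616.24 = 565.8 ft.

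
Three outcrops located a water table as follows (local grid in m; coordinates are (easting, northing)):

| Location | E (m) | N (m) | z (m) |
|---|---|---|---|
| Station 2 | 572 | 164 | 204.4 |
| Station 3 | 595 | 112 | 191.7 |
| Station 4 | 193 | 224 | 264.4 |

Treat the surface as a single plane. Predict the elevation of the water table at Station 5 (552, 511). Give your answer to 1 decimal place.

Let the plane be z = a·E + b·N + c.
Station 3−Station 2: 23a − 52b = −12.7;  Station 4−Station 2: −379a + 60b = 60.
Solving gives a = −0.12866, b = 0.18733.
Then c = 204.4 − a·572 − b·164 = 247.27.
At (552, 511): z = −71.0 + 95.7 + 247.27 = 272.0 m.

272.0 m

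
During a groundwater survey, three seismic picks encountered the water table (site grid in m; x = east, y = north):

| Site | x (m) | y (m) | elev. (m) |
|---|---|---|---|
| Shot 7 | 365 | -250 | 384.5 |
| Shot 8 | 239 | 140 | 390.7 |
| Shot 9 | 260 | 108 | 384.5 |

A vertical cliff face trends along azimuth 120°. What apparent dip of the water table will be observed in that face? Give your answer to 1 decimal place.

Let the plane be z = a·x + b·y + c.
Shot 8−Shot 7: −126a + 390b = 6.2;  Shot 9−Shot 7: −105a + 358b = 0.
Solving gives a = −0.53381, b = −0.15657.
Unit vector along 120° is (sin 120°, cos 120°) = (0.8660, -0.5000).
Slope in that direction = a·(0.8660) + b·(-0.5000) = −0.38401.
Apparent dip = arctan|0.38401| = 21.0° (true dip is 29.1°, so apparent ≤ true as expected).

21.0°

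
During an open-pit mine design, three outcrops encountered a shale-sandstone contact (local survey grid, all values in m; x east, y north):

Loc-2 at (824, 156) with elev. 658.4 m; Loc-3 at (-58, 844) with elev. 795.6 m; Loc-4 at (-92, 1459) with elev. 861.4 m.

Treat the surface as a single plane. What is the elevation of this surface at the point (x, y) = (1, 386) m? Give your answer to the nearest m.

744 m

Two edge vectors: Loc-2→Loc-3 = (-882, 688, 137.2), Loc-2→Loc-4 = (-916, 1303, 203).
Normal n = (Loc-2→Loc-3) × (Loc-2→Loc-4) = (-39107.6, 53370.8, -519038).
So ∂z/∂x = −n_x/n_z = −0.07535 and ∂z/∂y = −n_y/n_z = 0.10283.
Intercept c from Loc-2: 658.4 + 62.09 − 16.04 = 704.44.
At (1, 386): z = −0.1 + 39.7 + 704.44 = 744.1 m.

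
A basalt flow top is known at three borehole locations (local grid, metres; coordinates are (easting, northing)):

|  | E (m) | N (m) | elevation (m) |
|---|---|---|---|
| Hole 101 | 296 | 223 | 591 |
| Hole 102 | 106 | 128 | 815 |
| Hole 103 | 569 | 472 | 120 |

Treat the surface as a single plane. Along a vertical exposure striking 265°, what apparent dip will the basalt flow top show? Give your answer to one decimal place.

32.2°

Let the plane be z = a·E + b·N + c.
Hole 102−Hole 101: −190a − 95b = 224;  Hole 103−Hole 101: 273a + 249b = −471.
Solving gives a = −0.51607, b = −1.32575.
Unit vector along 265° is (sin 265°, cos 265°) = (-0.9962, -0.0872).
Slope in that direction = a·(-0.9962) + b·(-0.0872) = 0.62965.
Apparent dip = arctan|0.62965| = 32.2° (true dip is 54.9°, so apparent ≤ true as expected).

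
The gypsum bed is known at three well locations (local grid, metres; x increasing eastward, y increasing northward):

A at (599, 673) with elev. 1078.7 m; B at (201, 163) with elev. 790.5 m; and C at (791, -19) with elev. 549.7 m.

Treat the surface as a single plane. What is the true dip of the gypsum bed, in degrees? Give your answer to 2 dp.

Let the plane be z = a·x + b·y + c.
B−A: −398a − 510b = −288.2;  C−A: 192a − 692b = −529.
Solving gives a = −0.18845, b = 0.71216.
Gradient magnitude |∇z| = √(a² + b²) = √(0.03551 + 0.50718) = 0.73668.
True dip = arctan(0.73668) = 36.38°, dipping toward SSE (azimuth ≈ 165°).

36.38°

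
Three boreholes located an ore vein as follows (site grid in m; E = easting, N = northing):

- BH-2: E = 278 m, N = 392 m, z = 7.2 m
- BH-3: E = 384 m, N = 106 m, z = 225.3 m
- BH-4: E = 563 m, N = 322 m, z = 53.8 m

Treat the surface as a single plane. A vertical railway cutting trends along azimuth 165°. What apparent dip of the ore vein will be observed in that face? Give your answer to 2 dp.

36.47°

Two edge vectors: BH-2→BH-3 = (106, -286, 218.1), BH-2→BH-4 = (285, -70, 46.6).
Normal n = (BH-2→BH-3) × (BH-2→BH-4) = (1939.4, 57218.9, 74090).
So ∂z/∂E = −n_x/n_z = −0.02618 and ∂z/∂N = −n_y/n_z = −0.77229.
Unit vector along 165° is (sin 165°, cos 165°) = (0.2588, -0.9659).
Slope in that direction = a·(0.2588) + b·(-0.9659) = 0.73920.
Apparent dip = arctan|0.73920| = 36.47° (true dip is 37.7°, so apparent ≤ true as expected).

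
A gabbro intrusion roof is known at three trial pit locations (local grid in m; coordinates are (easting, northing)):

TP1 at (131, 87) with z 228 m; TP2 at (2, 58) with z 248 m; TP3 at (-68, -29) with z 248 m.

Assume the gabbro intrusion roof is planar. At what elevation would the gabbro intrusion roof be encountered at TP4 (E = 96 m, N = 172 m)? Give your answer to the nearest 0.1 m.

Two edge vectors: TP1→TP2 = (-129, -29, 20), TP1→TP3 = (-199, -116, 20).
Normal n = (TP1→TP2) × (TP1→TP3) = (1740, -1400, 9193).
So ∂z/∂E = −n_x/n_z = −0.18927 and ∂z/∂N = −n_y/n_z = 0.15229.
Intercept c from TP1: 228 + 24.79 − 13.25 = 239.55.
At (96, 172): z = −18.2 + 26.2 + 239.55 = 247.6 m.

247.6 m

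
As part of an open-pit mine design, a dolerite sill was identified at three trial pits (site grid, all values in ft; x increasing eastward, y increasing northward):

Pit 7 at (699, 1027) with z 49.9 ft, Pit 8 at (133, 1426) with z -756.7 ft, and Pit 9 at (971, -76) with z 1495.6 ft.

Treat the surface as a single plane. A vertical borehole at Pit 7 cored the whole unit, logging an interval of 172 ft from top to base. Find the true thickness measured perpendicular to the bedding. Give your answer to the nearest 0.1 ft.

104.4 ft

Let the plane be z = a·x + b·y + c.
Pit 8−Pit 7: −566a + 399b = −806.6;  Pit 9−Pit 7: 272a − 1103b = 1445.7.
Solving gives a = 0.60656, b = −1.16112.
|∇z| = √(a²+b²) = 1.31001, so dip δ = arctan(1.31001) = 52.64°.
True thickness = vertical thickness × cos δ = 172 × cos 52.64° = 104.4 ft.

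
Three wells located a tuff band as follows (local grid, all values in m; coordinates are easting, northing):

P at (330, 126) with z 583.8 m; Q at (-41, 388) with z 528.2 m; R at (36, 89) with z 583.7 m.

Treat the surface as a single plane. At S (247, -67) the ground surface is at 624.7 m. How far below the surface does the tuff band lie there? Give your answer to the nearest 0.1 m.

8.1 m

Let the plane be z = a·easting + b·northing + c.
Q−P: −371a + 262b = −55.6;  R−P: −294a − 37b = −0.1.
Solving gives a = 0.02296, b = −0.17971.
Then c = 583.8 − a·330 − b·126 = 598.87.
At (247, -67): z_contact = 5.67 + 12.04 + 598.87 = 616.58 m.
Depth below ground = 624.7 − 616.58 = 8.1 m.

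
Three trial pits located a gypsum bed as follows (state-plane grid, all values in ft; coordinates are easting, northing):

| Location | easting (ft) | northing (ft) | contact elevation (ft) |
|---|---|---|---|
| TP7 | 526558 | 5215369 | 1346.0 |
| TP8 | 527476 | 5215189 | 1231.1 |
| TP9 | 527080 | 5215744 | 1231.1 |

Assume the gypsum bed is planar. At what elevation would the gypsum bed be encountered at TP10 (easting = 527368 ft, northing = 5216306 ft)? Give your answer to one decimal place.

1130.8 ft

Two edge vectors: TP7→TP8 = (918, -180, -114.9), TP7→TP9 = (522, 375, -114.9).
Normal n = (TP7→TP8) × (TP7→TP9) = (63769.5, 45500.4, 438210).
So ∂z/∂easting = −n_x/n_z = −0.145522695 and ∂z/∂northing = −n_y/n_z = −0.103832409.
Intercept c from TP7: 1346 + 76626.14 + 541524.33 = 619496.47.
At (527368, 5216306): z = −76744.0 − 541621.6 + 619496.47 = 1130.8 ft.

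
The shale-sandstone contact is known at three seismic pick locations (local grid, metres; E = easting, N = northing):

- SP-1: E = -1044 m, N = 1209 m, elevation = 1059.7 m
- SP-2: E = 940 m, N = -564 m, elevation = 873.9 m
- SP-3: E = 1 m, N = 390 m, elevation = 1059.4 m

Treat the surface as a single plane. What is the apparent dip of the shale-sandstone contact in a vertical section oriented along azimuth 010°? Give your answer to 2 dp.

Let the plane be z = a·E + b·N + c.
SP-2−SP-1: 1984a − 1773b = −185.8;  SP-3−SP-1: 1045a − 819b = −0.3.
Solving gives a = 0.66540, b = 0.84939.
Unit vector along 010° is (sin 10°, cos 10°) = (0.1736, 0.9848).
Slope in that direction = a·(0.1736) + b·(0.9848) = 0.95203.
Apparent dip = arctan|0.95203| = 43.59° (true dip is 47.2°, so apparent ≤ true as expected).

43.59°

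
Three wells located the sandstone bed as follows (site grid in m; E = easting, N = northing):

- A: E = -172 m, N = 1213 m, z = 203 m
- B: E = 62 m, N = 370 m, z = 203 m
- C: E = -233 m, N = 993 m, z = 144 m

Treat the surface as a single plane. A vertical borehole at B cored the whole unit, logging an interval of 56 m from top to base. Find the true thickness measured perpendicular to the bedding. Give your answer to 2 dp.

50.06 m

Let the plane be z = a·E + b·N + c.
B−A: 234a − 843b = 0;  C−A: −61a − 220b = −59.
Solving gives a = 0.48334, b = 0.13417.
|∇z| = √(a²+b²) = 0.50161, so dip δ = arctan(0.50161) = 26.64°.
True thickness = vertical thickness × cos δ = 56 × cos 26.64° = 50.06 m.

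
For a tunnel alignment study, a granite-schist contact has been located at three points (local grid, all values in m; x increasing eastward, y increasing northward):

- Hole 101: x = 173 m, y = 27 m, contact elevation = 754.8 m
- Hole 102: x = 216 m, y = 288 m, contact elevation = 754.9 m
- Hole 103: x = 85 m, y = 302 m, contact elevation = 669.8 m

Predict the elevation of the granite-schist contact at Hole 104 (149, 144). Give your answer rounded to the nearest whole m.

727 m

Let the plane be z = a·x + b·y + c.
Hole 102−Hole 101: 43a + 261b = 0.1;  Hole 103−Hole 101: −88a + 275b = −85.
Solving gives a = 0.63842, b = −0.10480.
Then c = 754.8 − a·173 − b·27 = 647.18.
At (149, 144): z = 95.1 − 15.1 + 647.18 = 727.2 m.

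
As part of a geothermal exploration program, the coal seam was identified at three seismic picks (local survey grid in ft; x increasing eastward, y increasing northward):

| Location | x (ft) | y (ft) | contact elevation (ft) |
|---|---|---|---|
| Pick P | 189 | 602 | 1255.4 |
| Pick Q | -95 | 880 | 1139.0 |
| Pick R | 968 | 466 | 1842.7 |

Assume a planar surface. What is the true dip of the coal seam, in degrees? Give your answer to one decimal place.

43.0°

Let the plane be z = a·x + b·y + c.
Pick Q−Pick P: −284a + 278b = −116.4;  Pick R−Pick P: 779a − 136b = 587.3.
Solving gives a = 0.82860, b = 0.42778.
Gradient magnitude |∇z| = √(a² + b²) = √(0.68657 + 0.18299) = 0.93251.
True dip = arctan(0.93251) = 43.0°, dipping toward WSW (azimuth ≈ 243°).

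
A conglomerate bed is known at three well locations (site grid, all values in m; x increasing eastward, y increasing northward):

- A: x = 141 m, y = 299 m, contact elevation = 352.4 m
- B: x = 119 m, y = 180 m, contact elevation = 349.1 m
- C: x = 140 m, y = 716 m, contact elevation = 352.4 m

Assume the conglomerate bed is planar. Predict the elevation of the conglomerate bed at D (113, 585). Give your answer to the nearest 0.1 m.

348.4 m

Let the plane be z = a·x + b·y + c.
B−A: −22a − 119b = −3.3;  C−A: −1a + 417b = 0.
Solving gives a = 0.14808, b = 0.00036.
Then c = 352.4 − a·141 − b·299 = 331.41.
At (113, 585): z = 16.7 + 0.2 + 331.41 = 348.4 m.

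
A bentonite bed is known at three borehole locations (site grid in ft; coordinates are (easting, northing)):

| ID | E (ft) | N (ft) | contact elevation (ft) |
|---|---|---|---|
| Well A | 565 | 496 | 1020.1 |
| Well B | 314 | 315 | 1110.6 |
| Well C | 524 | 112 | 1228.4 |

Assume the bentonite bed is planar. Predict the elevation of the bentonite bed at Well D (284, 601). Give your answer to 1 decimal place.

953.5 ft

Let the plane be z = a·E + b·N + c.
Well B−Well A: −251a − 181b = 90.5;  Well C−Well A: −41a − 384b = 208.3.
Solving gives a = 0.03316, b = −0.54599.
Then c = 1020.1 − a·565 − b·496 = 1272.17.
At (284, 601): z = 9.4 − 328.1 + 1272.17 = 953.5 ft.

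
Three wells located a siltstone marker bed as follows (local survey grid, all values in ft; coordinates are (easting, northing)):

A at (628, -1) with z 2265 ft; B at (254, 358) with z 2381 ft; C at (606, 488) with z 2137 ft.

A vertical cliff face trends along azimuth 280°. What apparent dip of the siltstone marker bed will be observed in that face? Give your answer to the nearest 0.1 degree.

27.8°

Let the plane be z = a·E + b·N + c.
B−A: −374a + 359b = 116;  C−A: −22a + 489b = −128.
Solving gives a = −0.58676, b = −0.28816.
Unit vector along 280° is (sin 280°, cos 280°) = (-0.9848, 0.1736).
Slope in that direction = a·(-0.9848) + b·(0.1736) = 0.52781.
Apparent dip = arctan|0.52781| = 27.8° (true dip is 33.2°, so apparent ≤ true as expected).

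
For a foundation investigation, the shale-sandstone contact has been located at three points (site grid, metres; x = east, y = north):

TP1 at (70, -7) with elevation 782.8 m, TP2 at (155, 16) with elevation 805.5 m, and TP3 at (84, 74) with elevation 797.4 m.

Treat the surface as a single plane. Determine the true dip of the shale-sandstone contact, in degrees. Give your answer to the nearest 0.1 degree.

15.0°

Two edge vectors: TP1→TP2 = (85, 23, 22.7), TP1→TP3 = (14, 81, 14.6).
Normal n = (TP1→TP2) × (TP1→TP3) = (-1502.9, -923.2, 6563).
So ∂z/∂x = −n_x/n_z = 0.22900 and ∂z/∂y = −n_y/n_z = 0.14067.
Gradient magnitude |∇z| = √(a² + b²) = √(0.05244 + 0.01979) = 0.26875.
True dip = arctan(0.26875) = 15.0°, dipping toward WSW (azimuth ≈ 238°).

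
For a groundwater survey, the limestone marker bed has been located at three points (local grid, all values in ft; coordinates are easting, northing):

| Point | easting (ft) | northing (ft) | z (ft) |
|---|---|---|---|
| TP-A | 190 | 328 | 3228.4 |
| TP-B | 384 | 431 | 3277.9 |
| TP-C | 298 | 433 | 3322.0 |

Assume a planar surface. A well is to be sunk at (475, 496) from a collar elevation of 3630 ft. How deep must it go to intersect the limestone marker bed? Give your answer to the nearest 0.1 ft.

Let the plane be z = a·easting + b·northing + c.
TP-B−TP-A: 194a + 103b = 49.5;  TP-C−TP-A: 108a + 105b = 93.6.
Solving gives a = −0.48056, b = 1.38572.
Then c = 3228.4 − a·190 − b·328 = 2865.19.
At (475, 496): z_contact = −228.27 + 687.32 + 2865.19 = 3324.24 ft.
Depth below ground = 3630 − 3324.24 = 305.8 ft.

305.8 ft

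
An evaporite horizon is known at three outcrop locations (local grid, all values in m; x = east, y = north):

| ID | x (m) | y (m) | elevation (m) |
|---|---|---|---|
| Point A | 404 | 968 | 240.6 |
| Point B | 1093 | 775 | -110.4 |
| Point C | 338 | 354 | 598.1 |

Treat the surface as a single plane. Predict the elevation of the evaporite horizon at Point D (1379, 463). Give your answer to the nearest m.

Let the plane be z = a·x + b·y + c.
Point B−Point A: 689a − 193b = −351;  Point C−Point A: −66a − 614b = 357.5.
Solving gives a = −0.65287, b = −0.51207.
Then c = 240.6 − a·404 − b·968 = 1000.04.
At (1379, 463): z = −900.3 − 237.1 + 1000.04 = -137.4 m.

-137 m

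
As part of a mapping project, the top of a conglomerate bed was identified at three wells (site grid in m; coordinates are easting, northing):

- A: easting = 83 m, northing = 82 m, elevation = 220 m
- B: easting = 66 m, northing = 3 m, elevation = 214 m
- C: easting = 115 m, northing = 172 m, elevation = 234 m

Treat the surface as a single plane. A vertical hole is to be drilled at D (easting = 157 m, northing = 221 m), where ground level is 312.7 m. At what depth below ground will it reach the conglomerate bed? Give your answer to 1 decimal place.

57.1 m

Let the plane be z = a·easting + b·northing + c.
B−A: −17a − 79b = −6;  C−A: 32a + 90b = 14.
Solving gives a = 0.56713, b = −0.04609.
Then c = 220 − a·83 − b·82 = 176.71.
At (157, 221): z_contact = 89.04 − 10.19 + 176.71 = 255.56 m.
Depth below ground = 312.7 − 255.56 = 57.1 m.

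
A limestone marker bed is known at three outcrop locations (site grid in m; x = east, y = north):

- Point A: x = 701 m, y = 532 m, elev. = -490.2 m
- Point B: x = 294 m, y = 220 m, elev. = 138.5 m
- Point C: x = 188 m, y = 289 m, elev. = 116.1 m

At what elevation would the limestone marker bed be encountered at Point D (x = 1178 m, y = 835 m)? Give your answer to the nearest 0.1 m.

Two edge vectors: Point A→Point B = (-407, -312, 628.7), Point A→Point C = (-513, -243, 606.3).
Normal n = (Point A→Point B) × (Point A→Point C) = (-36391.5, -75759, -61155).
So ∂z/∂x = −n_x/n_z = −0.595070 and ∂z/∂y = −n_y/n_z = −1.238803.
Intercept c from Point A: -490.2 + 417.14 + 659.04 = 585.99.
At (1178, 835): z = −701.0 − 1034.4 + 585.99 = -1149.4 m.

-1149.4 m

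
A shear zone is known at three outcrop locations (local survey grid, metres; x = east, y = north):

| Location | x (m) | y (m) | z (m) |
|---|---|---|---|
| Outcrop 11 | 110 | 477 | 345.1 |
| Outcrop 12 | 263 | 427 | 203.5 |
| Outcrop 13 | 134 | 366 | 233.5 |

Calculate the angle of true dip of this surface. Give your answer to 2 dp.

47.17°

Two edge vectors: Outcrop 11→Outcrop 12 = (153, -50, -141.6), Outcrop 11→Outcrop 13 = (24, -111, -111.6).
Normal n = (Outcrop 11→Outcrop 12) × (Outcrop 11→Outcrop 13) = (-10137.6, 13676.4, -15783).
So ∂z/∂x = −n_x/n_z = −0.64231 and ∂z/∂y = −n_y/n_z = 0.86653.
Gradient magnitude |∇z| = √(a² + b²) = √(0.41256 + 0.75087) = 1.07863.
True dip = arctan(1.07863) = 47.17°, dipping toward SE (azimuth ≈ 143°).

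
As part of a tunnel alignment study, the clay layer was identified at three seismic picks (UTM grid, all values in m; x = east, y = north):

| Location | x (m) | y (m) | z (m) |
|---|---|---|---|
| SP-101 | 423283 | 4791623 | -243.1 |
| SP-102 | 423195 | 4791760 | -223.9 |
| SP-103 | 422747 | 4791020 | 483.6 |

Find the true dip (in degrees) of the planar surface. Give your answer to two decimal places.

44.29°

Two edge vectors: SP-101→SP-102 = (-88, 137, 19.2), SP-101→SP-103 = (-536, -603, 726.7).
Normal n = (SP-101→SP-102) × (SP-101→SP-103) = (111135.5, 53658.4, 126496).
So ∂z/∂x = −n_x/n_z = −0.87857 and ∂z/∂y = −n_y/n_z = −0.42419.
Gradient magnitude |∇z| = √(a² + b²) = √(0.77188 + 0.17994) = 0.97561.
True dip = arctan(0.97561) = 44.29°, dipping toward ENE (azimuth ≈ 064°).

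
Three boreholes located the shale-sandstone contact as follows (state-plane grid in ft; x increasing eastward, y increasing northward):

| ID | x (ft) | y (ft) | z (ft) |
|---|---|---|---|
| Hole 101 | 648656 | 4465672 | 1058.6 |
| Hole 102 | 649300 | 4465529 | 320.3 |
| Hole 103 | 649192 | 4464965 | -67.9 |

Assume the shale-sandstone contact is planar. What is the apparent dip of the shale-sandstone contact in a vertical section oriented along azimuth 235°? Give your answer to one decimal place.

15.7°

Two edge vectors: Hole 101→Hole 102 = (644, -143, -738.3), Hole 101→Hole 103 = (536, -707, -1126.5).
Normal n = (Hole 101→Hole 102) × (Hole 101→Hole 103) = (-360888.6, 329737.2, -378660).
So ∂z/∂x = −n_x/n_z = −0.95307 and ∂z/∂y = −n_y/n_z = 0.87080.
Unit vector along 235° is (sin 235°, cos 235°) = (-0.8192, -0.5736).
Slope in that direction = a·(-0.8192) + b·(-0.5736) = 0.28124.
Apparent dip = arctan|0.28124| = 15.7° (true dip is 52.2°, so apparent ≤ true as expected).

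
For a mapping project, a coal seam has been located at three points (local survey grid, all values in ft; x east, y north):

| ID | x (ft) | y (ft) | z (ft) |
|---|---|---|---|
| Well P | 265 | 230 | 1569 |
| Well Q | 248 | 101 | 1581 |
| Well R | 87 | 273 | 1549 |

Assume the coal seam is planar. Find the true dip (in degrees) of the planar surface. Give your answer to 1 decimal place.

Let the plane be z = a·x + b·y + c.
Well Q−Well P: −17a − 129b = 12;  Well R−Well P: −178a + 43b = −20.
Solving gives a = 0.08711, b = −0.10450.
Gradient magnitude |∇z| = √(a² + b²) = √(0.00759 + 0.01092) = 0.13605.
True dip = arctan(0.13605) = 7.7°, dipping toward NW (azimuth ≈ 320°).

7.7°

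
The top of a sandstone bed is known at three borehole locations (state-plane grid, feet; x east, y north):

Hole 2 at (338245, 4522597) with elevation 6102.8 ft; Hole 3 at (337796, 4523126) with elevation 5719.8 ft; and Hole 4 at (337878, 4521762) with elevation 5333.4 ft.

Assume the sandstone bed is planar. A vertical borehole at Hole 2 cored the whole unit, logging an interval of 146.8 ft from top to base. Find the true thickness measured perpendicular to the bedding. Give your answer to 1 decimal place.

Two edge vectors: Hole 2→Hole 3 = (-449, 529, -383), Hole 2→Hole 4 = (-367, -835, -769.4).
Normal n = (Hole 2→Hole 3) × (Hole 2→Hole 4) = (-726817.6, -204899.6, 569058).
So ∂z/∂x = −n_x/n_z = 1.27723 and ∂z/∂y = −n_y/n_z = 0.36007.
|∇z| = √(a²+b²) = 1.32701, so dip δ = arctan(1.32701) = 53.00°.
True thickness = vertical thickness × cos δ = 146.8 × cos 53.00° = 88.3 ft.

88.3 ft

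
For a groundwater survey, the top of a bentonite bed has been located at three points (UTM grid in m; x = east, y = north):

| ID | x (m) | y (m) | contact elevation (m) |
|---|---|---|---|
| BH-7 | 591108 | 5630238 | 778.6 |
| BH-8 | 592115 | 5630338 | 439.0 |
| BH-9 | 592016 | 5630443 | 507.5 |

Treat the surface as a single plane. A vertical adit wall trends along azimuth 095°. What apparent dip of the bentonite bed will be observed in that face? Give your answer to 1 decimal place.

Let the plane be z = a·x + b·y + c.
BH-8−BH-7: 1007a + 100b = −339.6;  BH-9−BH-7: 908a + 205b = −271.1.
Solving gives a = −0.36760, b = 0.30578.
Unit vector along 095° is (sin 95°, cos 95°) = (0.9962, -0.0872).
Slope in that direction = a·(0.9962) + b·(-0.0872) = −0.39286.
Apparent dip = arctan|0.39286| = 21.4° (true dip is 25.6°, so apparent ≤ true as expected).

21.4°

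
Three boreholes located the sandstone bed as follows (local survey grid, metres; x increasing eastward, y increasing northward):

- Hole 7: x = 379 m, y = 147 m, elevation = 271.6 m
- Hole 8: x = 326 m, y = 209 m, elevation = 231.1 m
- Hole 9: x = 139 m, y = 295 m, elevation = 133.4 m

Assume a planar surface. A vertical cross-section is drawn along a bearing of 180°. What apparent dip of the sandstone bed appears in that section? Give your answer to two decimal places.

Two edge vectors: Hole 7→Hole 8 = (-53, 62, -40.5), Hole 7→Hole 9 = (-240, 148, -138.2).
Normal n = (Hole 7→Hole 8) × (Hole 7→Hole 9) = (-2574.4, 2395.4, 7036).
So ∂z/∂x = −n_x/n_z = 0.36589 and ∂z/∂y = −n_y/n_z = −0.34045.
Unit vector along 180° is (sin 180°, cos 180°) = (0.0000, -1.0000).
Slope in that direction = a·(0.0000) + b·(-1.0000) = 0.34045.
Apparent dip = arctan|0.34045| = 18.80° (true dip is 26.6°, so apparent ≤ true as expected).

18.80°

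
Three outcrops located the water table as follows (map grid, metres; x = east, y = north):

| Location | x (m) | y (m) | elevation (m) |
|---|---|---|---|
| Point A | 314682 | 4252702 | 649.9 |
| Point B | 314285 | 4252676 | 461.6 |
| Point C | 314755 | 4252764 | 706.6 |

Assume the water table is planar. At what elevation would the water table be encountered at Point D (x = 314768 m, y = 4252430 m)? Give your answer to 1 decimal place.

583.6 m

Two edge vectors: Point A→Point B = (-397, -26, -188.3), Point A→Point C = (73, 62, 56.7).
Normal n = (Point A→Point B) × (Point A→Point C) = (10200.4, 8764, -22716).
So ∂z/∂x = −n_x/n_z = 0.449040324 and ∂z/∂y = −n_y/n_z = 0.385807360.
Intercept c from Point A: 649.9 − 141304.91 − 1640723.73 = −1781378.74.
At (314768, 4252430): z = 141343.5 + 1640618.8 − 1781378.74 = 583.6 m.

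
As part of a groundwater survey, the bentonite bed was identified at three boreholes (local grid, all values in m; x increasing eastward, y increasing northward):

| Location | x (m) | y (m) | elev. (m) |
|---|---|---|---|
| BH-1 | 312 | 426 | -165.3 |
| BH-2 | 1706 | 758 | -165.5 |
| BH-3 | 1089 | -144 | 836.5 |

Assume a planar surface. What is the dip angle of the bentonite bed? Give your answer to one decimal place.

Two edge vectors: BH-1→BH-2 = (1394, 332, -0.2), BH-1→BH-3 = (777, -570, 1001.8).
Normal n = (BH-1→BH-2) × (BH-1→BH-3) = (332483.6, -1396664.6, -1052544).
So ∂z/∂x = −n_x/n_z = 0.31589 and ∂z/∂y = −n_y/n_z = −1.32694.
Gradient magnitude |∇z| = √(a² + b²) = √(0.09978 + 1.76077) = 1.36402.
True dip = arctan(1.36402) = 53.8°, dipping toward NNW (azimuth ≈ 347°).

53.8°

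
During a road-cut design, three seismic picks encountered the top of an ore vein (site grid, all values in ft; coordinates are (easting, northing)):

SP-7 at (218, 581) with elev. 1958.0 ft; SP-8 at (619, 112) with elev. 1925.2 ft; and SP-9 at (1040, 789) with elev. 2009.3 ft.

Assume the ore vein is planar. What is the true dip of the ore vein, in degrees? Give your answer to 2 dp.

6.15°

Two edge vectors: SP-7→SP-8 = (401, -469, -32.8), SP-7→SP-9 = (822, 208, 51.3).
Normal n = (SP-7→SP-8) × (SP-7→SP-9) = (-17237.3, -47532.9, 468926).
So ∂z/∂E = −n_x/n_z = 0.03676 and ∂z/∂N = −n_y/n_z = 0.10137.
Gradient magnitude |∇z| = √(a² + b²) = √(0.00135 + 0.01027) = 0.10782.
True dip = arctan(0.10782) = 6.15°, dipping toward SSW (azimuth ≈ 200°).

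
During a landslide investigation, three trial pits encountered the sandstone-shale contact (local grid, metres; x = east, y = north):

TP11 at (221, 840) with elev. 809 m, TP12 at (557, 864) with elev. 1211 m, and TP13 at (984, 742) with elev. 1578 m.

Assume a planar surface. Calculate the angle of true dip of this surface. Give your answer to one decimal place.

Two edge vectors: TP11→TP12 = (336, 24, 402), TP11→TP13 = (763, -98, 769).
Normal n = (TP11→TP12) × (TP11→TP13) = (57852, 48342, -51240).
So ∂z/∂x = −n_x/n_z = 1.12904 and ∂z/∂y = −n_y/n_z = 0.94344.
Gradient magnitude |∇z| = √(a² + b²) = √(1.27473 + 0.89008) = 1.47133.
True dip = arctan(1.47133) = 55.8°, dipping toward SW (azimuth ≈ 230°).

55.8°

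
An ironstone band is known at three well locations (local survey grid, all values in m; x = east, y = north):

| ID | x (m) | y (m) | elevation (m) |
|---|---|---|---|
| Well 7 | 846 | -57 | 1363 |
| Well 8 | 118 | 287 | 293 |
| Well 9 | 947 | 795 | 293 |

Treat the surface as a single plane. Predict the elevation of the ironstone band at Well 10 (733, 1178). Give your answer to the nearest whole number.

Let the plane be z = a·x + b·y + c.
Well 8−Well 7: −728a + 344b = −1070;  Well 9−Well 7: 101a + 852b = −1070.
Solving gives a = 0.82986, b = −1.35424.
Then c = 1363 − a·846 − b·-57 = 583.74.
At (733, 1178): z = 608.3 − 1595.3 + 583.74 = -403.3 m.

-403 m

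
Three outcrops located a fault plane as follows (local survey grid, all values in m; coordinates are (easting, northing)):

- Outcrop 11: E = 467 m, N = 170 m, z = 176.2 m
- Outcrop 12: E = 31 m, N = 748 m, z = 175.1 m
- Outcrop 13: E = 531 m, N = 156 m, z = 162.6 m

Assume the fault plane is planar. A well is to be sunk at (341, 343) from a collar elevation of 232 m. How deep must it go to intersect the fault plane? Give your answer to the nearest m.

57 m

Let the plane be z = a·E + b·N + c.
Outcrop 12−Outcrop 11: −436a + 578b = −1.1;  Outcrop 13−Outcrop 11: 64a − 14b = −13.6.
Solving gives a = −0.25499, b = −0.19425.
Then c = 176.2 − a·467 − b·170 = 328.30.
At (341, 343): z_contact = −87.0 − 66.6 + 328.30 = 174.7 m.
Depth below ground = 232 − 174.7 = 57 m.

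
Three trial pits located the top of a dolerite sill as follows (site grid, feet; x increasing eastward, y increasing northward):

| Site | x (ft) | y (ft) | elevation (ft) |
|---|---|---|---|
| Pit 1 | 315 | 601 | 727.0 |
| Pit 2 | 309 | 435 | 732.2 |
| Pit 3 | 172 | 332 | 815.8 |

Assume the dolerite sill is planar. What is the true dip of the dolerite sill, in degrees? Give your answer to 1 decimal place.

31.1°

Two edge vectors: Pit 1→Pit 2 = (-6, -166, 5.2), Pit 1→Pit 3 = (-143, -269, 88.8).
Normal n = (Pit 1→Pit 2) × (Pit 1→Pit 3) = (-13342, -210.8, -22124).
So ∂z/∂x = −n_x/n_z = −0.60306 and ∂z/∂y = −n_y/n_z = −0.00953.
Gradient magnitude |∇z| = √(a² + b²) = √(0.36368 + 0.00009) = 0.60313.
True dip = arctan(0.60313) = 31.1°, dipping toward E (azimuth ≈ 089°).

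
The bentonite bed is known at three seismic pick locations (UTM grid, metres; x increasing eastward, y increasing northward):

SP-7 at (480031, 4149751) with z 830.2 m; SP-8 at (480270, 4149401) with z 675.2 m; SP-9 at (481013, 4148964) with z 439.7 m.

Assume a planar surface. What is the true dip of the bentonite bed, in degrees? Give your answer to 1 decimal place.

21.3°

Let the plane be z = a·x + b·y + c.
SP-8−SP-7: 239a − 350b = −155;  SP-9−SP-7: 982a − 787b = −390.5.
Solving gives a = −0.09440, b = 0.37839.
Gradient magnitude |∇z| = √(a² + b²) = √(0.00891 + 0.14318) = 0.38999.
True dip = arctan(0.38999) = 21.3°, dipping toward SSE (azimuth ≈ 166°).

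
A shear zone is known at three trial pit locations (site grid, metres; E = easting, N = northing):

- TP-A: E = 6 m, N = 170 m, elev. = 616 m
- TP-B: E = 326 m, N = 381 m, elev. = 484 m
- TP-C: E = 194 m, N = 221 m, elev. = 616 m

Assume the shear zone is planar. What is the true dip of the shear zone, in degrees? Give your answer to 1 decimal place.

47.8°

Two edge vectors: TP-A→TP-B = (320, 211, -132), TP-A→TP-C = (188, 51, 0).
Normal n = (TP-A→TP-B) × (TP-A→TP-C) = (6732, -24816, -23348).
So ∂z/∂E = −n_x/n_z = 0.28833 and ∂z/∂N = −n_y/n_z = −1.06287.
Gradient magnitude |∇z| = √(a² + b²) = √(0.08314 + 1.12970) = 1.10129.
True dip = arctan(1.10129) = 47.8°, dipping toward NNW (azimuth ≈ 345°).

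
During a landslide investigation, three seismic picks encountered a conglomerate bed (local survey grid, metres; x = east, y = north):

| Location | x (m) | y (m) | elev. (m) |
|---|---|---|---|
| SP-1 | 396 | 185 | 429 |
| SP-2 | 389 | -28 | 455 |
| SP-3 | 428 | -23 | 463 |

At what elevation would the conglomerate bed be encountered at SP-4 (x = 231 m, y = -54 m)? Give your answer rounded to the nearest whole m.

423 m

Let the plane be z = a·x + b·y + c.
SP-2−SP-1: −7a − 213b = 26;  SP-3−SP-1: 32a − 208b = 34.
Solving gives a = 0.22171, b = −0.12935.
Then c = 429 − a·396 − b·185 = 365.13.
At (231, -54): z = 51.2 + 7.0 + 365.13 = 423.3 m.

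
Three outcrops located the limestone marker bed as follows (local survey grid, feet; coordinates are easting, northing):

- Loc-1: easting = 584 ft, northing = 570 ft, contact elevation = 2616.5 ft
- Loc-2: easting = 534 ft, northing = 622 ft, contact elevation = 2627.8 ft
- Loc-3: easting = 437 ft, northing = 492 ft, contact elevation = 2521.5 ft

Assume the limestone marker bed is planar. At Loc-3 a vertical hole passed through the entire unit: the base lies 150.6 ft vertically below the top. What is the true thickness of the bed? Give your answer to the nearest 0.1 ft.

125.8 ft

Two edge vectors: Loc-1→Loc-2 = (-50, 52, 11.3), Loc-1→Loc-3 = (-147, -78, -95).
Normal n = (Loc-1→Loc-2) × (Loc-1→Loc-3) = (-4058.6, -6411.1, 11544).
So ∂z/∂easting = −n_x/n_z = 0.35158 and ∂z/∂northing = −n_y/n_z = 0.55536.
|∇z| = √(a²+b²) = 0.65729, so dip δ = arctan(0.65729) = 33.32°.
True thickness = vertical thickness × cos δ = 150.6 × cos 33.32° = 125.8 ft.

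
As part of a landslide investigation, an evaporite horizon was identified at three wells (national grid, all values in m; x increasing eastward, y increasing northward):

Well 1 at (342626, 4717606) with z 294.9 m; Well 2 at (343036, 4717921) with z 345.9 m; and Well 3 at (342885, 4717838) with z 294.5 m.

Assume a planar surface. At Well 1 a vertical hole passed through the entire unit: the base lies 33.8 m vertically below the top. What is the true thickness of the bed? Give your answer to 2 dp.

20.36 m

Two edge vectors: Well 1→Well 2 = (410, 315, 51), Well 1→Well 3 = (259, 232, -0.4).
Normal n = (Well 1→Well 2) × (Well 1→Well 3) = (-11958, 13373, 13535).
So ∂z/∂x = −n_x/n_z = 0.88349 and ∂z/∂y = −n_y/n_z = −0.98803.
|∇z| = √(a²+b²) = 1.32543, so dip δ = arctan(1.32543) = 52.97°.
True thickness = vertical thickness × cos δ = 33.8 × cos 52.97° = 20.36 m.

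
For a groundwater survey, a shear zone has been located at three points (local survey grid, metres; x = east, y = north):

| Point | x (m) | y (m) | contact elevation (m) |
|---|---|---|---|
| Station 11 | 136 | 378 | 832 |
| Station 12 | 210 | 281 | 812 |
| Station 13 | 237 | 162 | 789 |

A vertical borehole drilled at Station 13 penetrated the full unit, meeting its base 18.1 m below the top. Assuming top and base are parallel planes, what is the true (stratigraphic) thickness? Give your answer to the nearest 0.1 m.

Let the plane be z = a·x + b·y + c.
Station 12−Station 11: 74a − 97b = −20;  Station 13−Station 11: 101a − 216b = −43.
Solving gives a = −0.02408, b = 0.18781.
|∇z| = √(a²+b²) = 0.18935, so dip δ = arctan(0.18935) = 10.72°.
True thickness = vertical thickness × cos δ = 18.1 × cos 10.72° = 17.8 m.

17.8 m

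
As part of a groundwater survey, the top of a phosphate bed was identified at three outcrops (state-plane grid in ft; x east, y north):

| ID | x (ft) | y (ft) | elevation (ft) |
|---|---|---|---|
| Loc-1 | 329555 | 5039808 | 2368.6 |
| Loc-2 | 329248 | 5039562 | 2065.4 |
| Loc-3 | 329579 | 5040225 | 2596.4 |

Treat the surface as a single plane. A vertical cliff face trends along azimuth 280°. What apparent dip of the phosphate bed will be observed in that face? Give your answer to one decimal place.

25.6°

Let the plane be z = a·x + b·y + c.
Loc-2−Loc-1: −307a − 246b = −303.2;  Loc-3−Loc-1: 24a + 417b = 227.8.
Solving gives a = 0.57647, b = 0.51310.
Unit vector along 280° is (sin 280°, cos 280°) = (-0.9848, 0.1736).
Slope in that direction = a·(-0.9848) + b·(0.1736) = −0.47861.
Apparent dip = arctan|0.47861| = 25.6° (true dip is 37.7°, so apparent ≤ true as expected).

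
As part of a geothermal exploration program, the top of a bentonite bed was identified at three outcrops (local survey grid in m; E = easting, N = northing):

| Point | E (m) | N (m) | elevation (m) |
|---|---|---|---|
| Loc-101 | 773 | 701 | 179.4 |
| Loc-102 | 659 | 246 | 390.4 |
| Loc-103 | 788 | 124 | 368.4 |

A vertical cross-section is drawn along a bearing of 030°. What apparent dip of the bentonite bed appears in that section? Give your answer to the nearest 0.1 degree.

28.4°

Let the plane be z = a·E + b·N + c.
Loc-102−Loc-101: −114a − 455b = 211;  Loc-103−Loc-101: 15a − 577b = 189.
Solving gives a = −0.49243, b = −0.34036.
Unit vector along 030° is (sin 30°, cos 30°) = (0.5000, 0.8660).
Slope in that direction = a·(0.5000) + b·(0.8660) = −0.54097.
Apparent dip = arctan|0.54097| = 28.4° (true dip is 30.9°, so apparent ≤ true as expected).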